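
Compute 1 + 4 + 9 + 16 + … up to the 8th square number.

204

Σ_{i=1}^{8} i² = 8·9·17/6 = 204.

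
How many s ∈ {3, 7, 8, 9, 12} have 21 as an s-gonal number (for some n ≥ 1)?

2

s = 3: P(3, 6) = 21. ✓
s = 7: P(7, 3) = 18 and P(7, 4) = 34; 21 is not s-gonal.
s = 8: P(8, 3) = 21. ✓
s = 9: P(9, 2) = 9 and P(9, 3) = 24; 21 is not s-gonal.
s = 12: P(12, 2) = 12 and P(12, 3) = 33; 21 is not s-gonal.
Hits: s ∈ {3, 8} → 2.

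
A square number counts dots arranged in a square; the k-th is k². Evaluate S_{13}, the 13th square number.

169

13² = 169.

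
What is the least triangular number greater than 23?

28

Solve n(n+1)/2 > 23 for integer n.
The largest n with value ≤ 23 is 6 (since 21 ≤ 23 < 28), so the first above is n = 7, value 28.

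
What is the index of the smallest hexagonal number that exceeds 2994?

39

Solve n(2n−1) > 2994 for integer n.
The largest n with value ≤ 2994 is 38 (since 2850 ≤ 2994 < 3003), so the first above is n = 39, value 3003.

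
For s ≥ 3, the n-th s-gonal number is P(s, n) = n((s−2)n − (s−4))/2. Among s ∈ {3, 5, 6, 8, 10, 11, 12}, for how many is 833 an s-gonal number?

2

s = 3: P(3, 40) = 820 and P(3, 41) = 861; 833 is not s-gonal.
s = 5: P(5, 23) = 782 and P(5, 24) = 852; 833 is not s-gonal.
s = 6: P(6, 20) = 780 and P(6, 21) = 861; 833 is not s-gonal.
s = 8: P(8, 17) = 833. ✓
s = 10: P(10, 14) = 742 and P(10, 15) = 855; 833 is not s-gonal.
s = 11: P(11, 14) = 833. ✓
s = 12: P(12, 13) = 793 and P(12, 14) = 924; 833 is not s-gonal.
Hits: s ∈ {8, 11} → 2.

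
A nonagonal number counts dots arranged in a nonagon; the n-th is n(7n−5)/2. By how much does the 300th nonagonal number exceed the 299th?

Consecutive nonagonal numbers differ by 7n − 6: here 7·300 − 6 = 2094.

2094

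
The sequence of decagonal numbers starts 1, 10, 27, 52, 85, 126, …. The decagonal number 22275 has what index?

75

Set n(4n−3) = 22275, giving 4n² − 3n − 22275 = 0.
The discriminant is 9 + 16·22275 = 356409, and √356409 = 597.
So n = (3 + 597) / 8 = 600/8 = 75.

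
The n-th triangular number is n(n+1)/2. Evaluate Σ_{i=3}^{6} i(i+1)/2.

52

Σ i(i+1)/2 = (Σi² + Σi) / 2 over i = 3..6.
Σi = 21 − 3 = 18 and Σi² = 91 − 5 = 86.
(1·86 + 1·18) / 2 = 104/2 = 52.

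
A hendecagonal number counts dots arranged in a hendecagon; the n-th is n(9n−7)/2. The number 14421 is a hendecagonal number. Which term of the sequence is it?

Set n(9n−7)/2 = 14421, giving 9n² − 7n − 28842 = 0.
So n = (7 + 1019) / 18 = 1026/18 = 57.
Check: 57·(9·57 − 7)/2 = 14421. ✓

57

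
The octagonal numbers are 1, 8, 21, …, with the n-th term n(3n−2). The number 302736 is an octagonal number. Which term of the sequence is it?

Set n(3n−2) = 302736, giving 3n² − 2n − 302736 = 0.
The discriminant is 4 + 12·302736 = 3632836, and √3632836 = 1906.
So n = (2 + 1906) / 6 = 1908/6 = 318.
Check: 318·(3·318 − 2) = 302736. ✓

318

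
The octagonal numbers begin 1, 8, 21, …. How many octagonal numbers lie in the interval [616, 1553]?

9

The n-th octagonal number is n(3n−2).
Smallest index with value ≥ 616: n = 15 (giving 645).
Largest index with value ≤ 1553: n = 23 (giving 1541).
Indices 15 through 23: 9 terms.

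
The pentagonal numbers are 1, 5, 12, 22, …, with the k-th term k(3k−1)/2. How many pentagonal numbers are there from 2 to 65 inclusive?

5

The n-th pentagonal number is n(3n−1)/2.
Smallest index with value ≥ 2: n = 2 (giving 5).
Largest index with value ≤ 65: n = 6 (giving 51).
Indices 2 through 6: 5 terms.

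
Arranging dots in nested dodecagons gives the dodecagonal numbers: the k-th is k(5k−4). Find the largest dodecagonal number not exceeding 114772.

Solve n(5n−4) ≤ 114772 for integer n.
n = 151 gives 113401 ≤ 114772, while n = 152 gives 114912 > 114772; so the answer is 113401.

113401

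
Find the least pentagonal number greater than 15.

22

Solve n(3n−1)/2 > 15 for integer n.
The largest n with value ≤ 15 is 3 (since 12 ≤ 15 < 22), so the first above is n = 4, value 22.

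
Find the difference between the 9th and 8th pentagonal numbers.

25

Consecutive pentagonal numbers differ by 3n − 2: here 3·9 − 2 = 25.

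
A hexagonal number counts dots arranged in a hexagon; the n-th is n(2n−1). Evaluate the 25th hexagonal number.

1225

25·(2·25 − 1) = 25·49 = 1225.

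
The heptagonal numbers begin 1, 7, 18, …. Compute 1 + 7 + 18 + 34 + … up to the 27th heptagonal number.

Σ i(5i−3)/2 = (5Σi² − 3Σi) / 2 over i = 1..27.
Σi = 378 and Σi² = 6930.
(5·6930 − 3·378) / 2 = 33516/2 = 16758.

16758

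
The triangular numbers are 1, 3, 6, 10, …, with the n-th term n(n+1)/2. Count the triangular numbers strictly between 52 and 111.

The n-th triangular number is n(n+1)/2.
Smallest index with value > 52: n = 10 (giving 55).
Largest index with value < 111: n = 14 (giving 105).
Indices 10 through 14: 5 terms.

5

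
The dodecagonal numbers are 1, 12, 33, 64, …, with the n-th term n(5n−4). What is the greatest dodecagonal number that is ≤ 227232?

Solve n(5n−4) ≤ 227232 for integer n.
n = 213 gives 225993 ≤ 227232, while n = 214 gives 228124 > 227232; so the answer is 225993.

225993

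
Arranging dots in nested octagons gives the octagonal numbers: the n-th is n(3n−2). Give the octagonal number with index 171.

The 171st octagonal number is n(3n−2) with n = 171.
171·(3·171 − 2) = 171·511 = 87381.

87381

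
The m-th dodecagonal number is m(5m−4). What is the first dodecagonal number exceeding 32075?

Solve n(5n−4) > 32075 for integer n.
The largest n with value ≤ 32075 is 80 (since 31680 ≤ 32075 < 32481), so the first above is n = 81, value 32481.

32481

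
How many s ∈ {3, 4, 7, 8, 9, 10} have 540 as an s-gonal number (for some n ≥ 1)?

s = 3: P(3, 32) = 528 and P(3, 33) = 561; 540 is not s-gonal.
s = 4: P(4, 23) = 529 and P(4, 24) = 576; 540 is not s-gonal.
s = 7: P(7, 15) = 540. ✓
s = 8: P(8, 13) = 481 and P(8, 14) = 560; 540 is not s-gonal.
s = 9: P(9, 12) = 474 and P(9, 13) = 559; 540 is not s-gonal.
s = 10: P(10, 12) = 540. ✓
Hits: s ∈ {7, 10} → 2.

2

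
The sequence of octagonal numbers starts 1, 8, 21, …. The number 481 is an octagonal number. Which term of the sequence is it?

Set n(3n−2) = 481, giving 3n² − 2n − 481 = 0.
So n = (2 + 76) / 6 = 78/6 = 13.

13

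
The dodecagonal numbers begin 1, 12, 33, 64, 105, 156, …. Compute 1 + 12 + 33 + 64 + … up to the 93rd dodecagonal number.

Σ i(5i−4) = 5Σi² − 4Σi over i = 1..93.
Σi = 4371 and Σi² = 272459.
5·272459 − 4·4371 = 1344811.

1344811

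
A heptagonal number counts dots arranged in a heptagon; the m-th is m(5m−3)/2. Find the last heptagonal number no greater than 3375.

Solve n(5n−3)/2 ≤ 3375 for integer n.
n = 37 gives 3367 ≤ 3375, while n = 38 gives 3553 > 3375; so the answer is 3367.

3367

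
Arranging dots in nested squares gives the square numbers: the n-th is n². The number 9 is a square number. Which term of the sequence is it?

3

We need n² = 9, so n = √9 = 3.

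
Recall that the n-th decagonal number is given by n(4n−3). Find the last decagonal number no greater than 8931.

Solve n(4n−3) ≤ 8931 for integer n.
n = 47 gives 8695 ≤ 8931, while n = 48 gives 9072 > 8931; so the answer is 8695.

8695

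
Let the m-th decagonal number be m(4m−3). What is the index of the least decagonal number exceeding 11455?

54

Solve n(4n−3) > 11455 for integer n.
The largest n with value ≤ 11455 is 53 (since 11077 ≤ 11455 < 11502), so the first above is n = 54, value 11502.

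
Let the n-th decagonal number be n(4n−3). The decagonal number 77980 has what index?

Set n(4n−3) = 77980, giving 4n² − 3n − 77980 = 0.
The discriminant is 9 + 16·77980 = 1247689, and √1247689 = 1117.
So n = (3 + 1117) / 8 = 1120/8 = 140.

140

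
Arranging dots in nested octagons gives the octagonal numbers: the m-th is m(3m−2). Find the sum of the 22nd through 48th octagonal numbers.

Σ i(3i−2) = 3Σi² − 2Σi over i = 22..48.
Σi = 1176 − 231 = 945 and Σi² = 38024 − 3311 = 34713.
3·34713 − 2·945 = 102249.

102249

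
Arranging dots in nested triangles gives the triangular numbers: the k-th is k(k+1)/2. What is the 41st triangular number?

861

41·42/2 = 1722/2 = 861.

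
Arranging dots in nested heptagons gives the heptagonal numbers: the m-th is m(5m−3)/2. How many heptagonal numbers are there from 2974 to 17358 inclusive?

49

The n-th heptagonal number is n(5n−3)/2.
Smallest index with value ≥ 2974: n = 35 (giving 3010).
Largest index with value ≤ 17358: n = 83 (giving 17098).
Indices 35 through 83: 49 terms.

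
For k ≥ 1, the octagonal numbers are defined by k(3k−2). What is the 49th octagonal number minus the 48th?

289

Consecutive octagonal numbers differ by 6n − 5: here 6·49 − 5 = 289.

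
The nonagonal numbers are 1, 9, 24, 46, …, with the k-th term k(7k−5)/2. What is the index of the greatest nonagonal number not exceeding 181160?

227

Solve n(7n−5)/2 ≤ 181160 for integer n.
n = 227 gives 179784 ≤ 181160, while n = 228 gives 181374 > 181160; so the answer is index 227.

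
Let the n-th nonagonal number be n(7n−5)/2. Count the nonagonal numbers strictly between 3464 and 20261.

The n-th nonagonal number is n(7n−5)/2.
Smallest index with value > 3464: n = 32 (giving 3504).
Largest index with value < 20261: n = 76 (giving 20026).
Indices 32 through 76: 45 terms.

45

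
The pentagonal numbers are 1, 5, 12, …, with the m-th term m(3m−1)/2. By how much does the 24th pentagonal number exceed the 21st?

201

24·(3·24 − 1)/2 = 852 and 21·(3·21 − 1)/2 = 651.
Difference: 852 − 651 = 201.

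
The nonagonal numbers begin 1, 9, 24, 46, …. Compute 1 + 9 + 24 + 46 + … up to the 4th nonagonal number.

80

Σ i(7i−5)/2 = (7Σi² − 5Σi) / 2 over i = 1..4.
Σi = 10 and Σi² = 30.
(7·30 − 5·10) / 2 = 160/2 = 80.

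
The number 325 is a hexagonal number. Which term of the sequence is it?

13

Set n(2n−1) = 325, giving 2n² − n − 325 = 0.
The discriminant is 1 + 8·325 = 2601, and √2601 = 51.
So n = (1 + 51) / 4 = 52/4 = 13.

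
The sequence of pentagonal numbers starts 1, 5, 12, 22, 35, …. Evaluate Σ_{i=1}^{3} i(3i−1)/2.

Σ i(3i−1)/2 = (3Σi² − Σi) / 2 over i = 1..3.
Σi = 6 and Σi² = 14.
(3·14 − 1·6) / 2 = 36/2 = 18.

18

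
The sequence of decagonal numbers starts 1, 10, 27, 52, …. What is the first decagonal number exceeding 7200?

7267

Solve n(4n−3) > 7200 for integer n.
The largest n with value ≤ 7200 is 42 (since 6930 ≤ 7200 < 7267), so the first above is n = 43, value 7267.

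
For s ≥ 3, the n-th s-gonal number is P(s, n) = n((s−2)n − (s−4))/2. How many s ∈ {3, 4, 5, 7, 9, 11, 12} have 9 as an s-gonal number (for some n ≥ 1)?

2

s = 3: P(3, 3) = 6 and P(3, 4) = 10; 9 is not s-gonal.
s = 4: P(4, 3) = 9. ✓
s = 5: P(5, 2) = 5 and P(5, 3) = 12; 9 is not s-gonal.
s = 7: P(7, 2) = 7 and P(7, 3) = 18; 9 is not s-gonal.
s = 9: P(9, 2) = 9. ✓
s = 11: P(11, 1) = 1 and P(11, 2) = 11; 9 is not s-gonal.
s = 12: P(12, 1) = 1 and P(12, 2) = 12; 9 is not s-gonal.
Hits: s ∈ {4, 9} → 2.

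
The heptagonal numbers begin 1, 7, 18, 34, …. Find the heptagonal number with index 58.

The 58th heptagonal number is n(5n−3)/2 with n = 58.
58·(5·58 − 3)/2 = 58·287/2 = 8323.

8323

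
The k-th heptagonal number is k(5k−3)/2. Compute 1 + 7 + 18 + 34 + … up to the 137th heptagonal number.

2152133

Σ i(5i−3)/2 = (5Σi² − 3Σi) / 2 over i = 1..137.
Σi = 9453 and Σi² = 866525.
(5·866525 − 3·9453) / 2 = 4304266/2 = 2152133.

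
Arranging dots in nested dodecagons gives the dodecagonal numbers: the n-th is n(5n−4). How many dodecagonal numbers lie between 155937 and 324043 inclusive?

78

The n-th dodecagonal number is n(5n−4).
Smallest index with value ≥ 155937: n = 177 (giving 155937).
Largest index with value ≤ 324043: n = 254 (giving 321564).
Indices 177 through 254: 78 terms.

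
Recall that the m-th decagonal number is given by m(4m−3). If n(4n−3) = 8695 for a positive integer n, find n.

Set n(4n−3) = 8695, giving 4n² − 3n − 8695 = 0.
So n = (3 + 373) / 8 = 376/8 = 47.
Check: 47·(4·47 − 3) = 8695. ✓

47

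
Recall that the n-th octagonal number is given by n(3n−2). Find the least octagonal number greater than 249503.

Solve n(3n−2) > 249503 for integer n.
The largest n with value ≤ 249503 is 288 (since 248256 ≤ 249503 < 249985), so the first above is n = 289, value 249985.

249985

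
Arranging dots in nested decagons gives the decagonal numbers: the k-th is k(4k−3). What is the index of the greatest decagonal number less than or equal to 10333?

51

Solve n(4n−3) ≤ 10333 for integer n.
n = 51 gives 10251 ≤ 10333, while n = 52 gives 10660 > 10333; so the answer is index 51.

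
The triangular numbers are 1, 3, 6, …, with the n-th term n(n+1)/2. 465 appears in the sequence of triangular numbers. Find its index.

Set n(n+1)/2 = 465, giving n² + n − 930 = 0.
The discriminant is 1 + 8·465 = 3721, and √3721 = 61.
So n = (-1 + 61) / 2 = 60/2 = 30.

30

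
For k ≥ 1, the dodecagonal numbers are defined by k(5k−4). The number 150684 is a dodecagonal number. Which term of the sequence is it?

174

Set n(5n−4) = 150684, giving 5n² − 4n − 150684 = 0.
The discriminant is 16 + 20·150684 = 3013696, and √3013696 = 1736.
So n = (4 + 1736) / 10 = 1740/10 = 174.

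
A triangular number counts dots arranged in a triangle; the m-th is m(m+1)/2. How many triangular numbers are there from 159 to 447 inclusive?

12

The n-th triangular number is n(n+1)/2.
Smallest index with value ≥ 159: n = 18 (giving 171).
Largest index with value ≤ 447: n = 29 (giving 435).
Indices 18 through 29: 12 terms.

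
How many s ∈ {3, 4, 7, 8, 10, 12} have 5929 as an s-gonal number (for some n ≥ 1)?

s = 3: P(3, 108) = 5886 and P(3, 109) = 5995; 5929 is not s-gonal.
s = 4: P(4, 77) = 5929. ✓
s = 7: P(7, 49) = 5929. ✓
s = 8: P(8, 44) = 5720 and P(8, 45) = 5985; 5929 is not s-gonal.
s = 10: P(10, 38) = 5662 and P(10, 39) = 5967; 5929 is not s-gonal.
s = 12: P(12, 34) = 5644 and P(12, 35) = 5985; 5929 is not s-gonal.
Hits: s ∈ {4, 7} → 2.

2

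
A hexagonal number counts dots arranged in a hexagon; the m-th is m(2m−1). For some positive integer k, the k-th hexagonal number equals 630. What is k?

Set n(2n−1) = 630, giving 2n² − n − 630 = 0.
The discriminant is 1 + 8·630 = 5041, and √5041 = 71.
So n = (1 + 71) / 4 = 72/4 = 18.
Check: 18·(2·18 − 1) = 630. ✓

18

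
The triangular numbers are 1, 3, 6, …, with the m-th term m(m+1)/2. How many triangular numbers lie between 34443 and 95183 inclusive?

The n-th triangular number is n(n+1)/2.
Smallest index with value ≥ 34443: n = 262 (giving 34453).
Largest index with value ≤ 95183: n = 435 (giving 94830).
Indices 262 through 435: 174 terms.

174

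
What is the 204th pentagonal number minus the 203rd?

Consecutive pentagonal numbers differ by 3n − 2: here 3·204 − 2 = 610.

610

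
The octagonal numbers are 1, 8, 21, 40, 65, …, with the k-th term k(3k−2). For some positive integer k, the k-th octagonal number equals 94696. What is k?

Set n(3n−2) = 94696, giving 3n² − 2n − 94696 = 0.
So n = (2 + 1066) / 6 = 1068/6 = 178.
Check: 178·(3·178 − 2) = 94696. ✓

178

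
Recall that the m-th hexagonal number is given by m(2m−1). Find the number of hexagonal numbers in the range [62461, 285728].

202

The n-th hexagonal number is n(2n−1).
Smallest index with value ≥ 62461: n = 177 (giving 62481).
Largest index with value ≤ 285728: n = 378 (giving 285390).
Indices 177 through 378: 202 terms.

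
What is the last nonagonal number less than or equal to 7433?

Solve n(7n−5)/2 ≤ 7433 for integer n.
n = 46 gives 7291 ≤ 7433, while n = 47 gives 7614 > 7433; so the answer is 7291.

7291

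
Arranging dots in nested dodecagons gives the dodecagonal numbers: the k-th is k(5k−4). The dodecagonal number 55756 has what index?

Set n(5n−4) = 55756, giving 5n² − 4n − 55756 = 0.
The discriminant is 16 + 20·55756 = 1115136, and √1115136 = 1056.
So n = (4 + 1056) / 10 = 1060/10 = 106.

106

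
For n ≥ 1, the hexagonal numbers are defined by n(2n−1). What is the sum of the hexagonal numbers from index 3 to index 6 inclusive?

154

Σ i(2i−1) = 2Σi² − Σi over i = 3..6.
Σi = 21 − 3 = 18 and Σi² = 91 − 5 = 86.
2·86 − 1·18 = 154.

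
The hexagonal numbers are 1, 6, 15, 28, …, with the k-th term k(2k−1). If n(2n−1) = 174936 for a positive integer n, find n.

296

Set n(2n−1) = 174936, giving 2n² − n − 174936 = 0.
The discriminant is 1 + 8·174936 = 1399489, and √1399489 = 1183.
So n = (1 + 1183) / 4 = 1184/4 = 296.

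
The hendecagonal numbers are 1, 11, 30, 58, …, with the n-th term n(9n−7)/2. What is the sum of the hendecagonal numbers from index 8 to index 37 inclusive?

Σ i(9i−7)/2 = (9Σi² − 7Σi) / 2 over i = 8..37.
Σi = 703 − 28 = 675 and Σi² = 17575 − 140 = 17435.
(9·17435 − 7·675) / 2 = 152190/2 = 76095.

76095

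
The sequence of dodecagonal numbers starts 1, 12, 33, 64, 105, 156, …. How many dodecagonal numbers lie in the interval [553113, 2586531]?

387

The n-th dodecagonal number is n(5n−4).
Smallest index with value ≥ 553113: n = 333 (giving 553113).
Largest index with value ≤ 2586531: n = 719 (giving 2581929).
Indices 333 through 719: 387 terms.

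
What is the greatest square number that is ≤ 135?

121

Solve n² ≤ 135 for integer n.
n = 11 gives 121 ≤ 135, while n = 12 gives 144 > 135; so the answer is 121.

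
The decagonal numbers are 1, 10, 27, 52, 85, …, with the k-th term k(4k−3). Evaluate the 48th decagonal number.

9072

48·(4·48 − 3) = 48·189 = 9072.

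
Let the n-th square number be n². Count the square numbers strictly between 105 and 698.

The n-th square number is n².
Smallest index with value > 105: n = 11 (giving 121).
Largest index with value < 698: n = 26 (giving 676).
Indices 11 through 26: 16 terms.

16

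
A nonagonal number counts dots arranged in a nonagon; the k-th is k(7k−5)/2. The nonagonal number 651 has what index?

14

Set n(7n−5)/2 = 651, giving 7n² − 5n − 1302 = 0.
The discriminant is 25 + 56·651 = 36481, and √36481 = 191.
So n = (5 + 191) / 14 = 196/14 = 14.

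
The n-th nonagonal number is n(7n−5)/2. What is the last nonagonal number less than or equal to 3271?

3075

Solve n(7n−5)/2 ≤ 3271 for integer n.
n = 30 gives 3075 ≤ 3271, while n = 31 gives 3286 > 3271; so the answer is 3075.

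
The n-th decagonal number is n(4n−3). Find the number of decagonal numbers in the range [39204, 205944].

128

The n-th decagonal number is n(4n−3).
Smallest index with value ≥ 39204: n = 100 (giving 39700).
Largest index with value ≤ 205944: n = 227 (giving 205435).
Indices 100 through 227: 128 terms.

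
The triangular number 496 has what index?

31

Set n(n+1)/2 = 496, giving n² + n − 992 = 0.
The discriminant is 1 + 8·496 = 3969, and √3969 = 63.
So n = (-1 + 63) / 2 = 62/2 = 31.
Check: 31·32/2 = 496. ✓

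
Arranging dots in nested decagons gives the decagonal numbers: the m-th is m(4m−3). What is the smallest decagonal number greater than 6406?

Solve n(4n−3) > 6406 for integer n.
The largest n with value ≤ 6406 is 40 (since 6280 ≤ 6406 < 6601), so the first above is n = 41, value 6601.

6601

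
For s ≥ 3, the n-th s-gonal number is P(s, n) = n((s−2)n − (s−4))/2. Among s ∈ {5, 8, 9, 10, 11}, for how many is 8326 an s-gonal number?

s = 5: P(5, 74) = 8177 and P(5, 75) = 8400; 8326 is not s-gonal.
s = 8: P(8, 53) = 8321 and P(8, 54) = 8640; 8326 is not s-gonal.
s = 9: P(9, 49) = 8281 and P(9, 50) = 8625; 8326 is not s-gonal.
s = 10: P(10, 46) = 8326. ✓
s = 11: P(11, 43) = 8170 and P(11, 44) = 8558; 8326 is not s-gonal.
Hits: s ∈ {10} → 1.

1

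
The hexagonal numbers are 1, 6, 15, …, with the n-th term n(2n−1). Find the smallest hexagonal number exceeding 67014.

67528

Solve n(2n−1) > 67014 for integer n.
The largest n with value ≤ 67014 is 183 (since 66795 ≤ 67014 < 67528), so the first above is n = 184, value 67528.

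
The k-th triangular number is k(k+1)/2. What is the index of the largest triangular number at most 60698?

Solve n(n+1)/2 ≤ 60698 for integer n.
n = 347 gives 60378 ≤ 60698, while n = 348 gives 60726 > 60698; so the answer is index 347.

347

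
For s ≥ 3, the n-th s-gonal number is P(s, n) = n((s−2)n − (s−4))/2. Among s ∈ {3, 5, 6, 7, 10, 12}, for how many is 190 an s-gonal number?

2

s = 3: P(3, 19) = 190. ✓
s = 5: P(5, 11) = 176 and P(5, 12) = 210; 190 is not s-gonal.
s = 6: P(6, 10) = 190. ✓
s = 7: P(7, 9) = 189 and P(7, 10) = 235; 190 is not s-gonal.
s = 10: P(10, 7) = 175 and P(10, 8) = 232; 190 is not s-gonal.
s = 12: P(12, 6) = 156 and P(12, 7) = 217; 190 is not s-gonal.
Hits: s ∈ {3, 6} → 2.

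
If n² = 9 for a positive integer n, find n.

We need n² = 9, so n = √9 = 3.

3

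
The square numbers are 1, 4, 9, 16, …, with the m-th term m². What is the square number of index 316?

The 316th square number is n² with n = 316.
316² = 99856.

99856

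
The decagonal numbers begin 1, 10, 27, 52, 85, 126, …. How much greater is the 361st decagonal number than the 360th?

Consecutive decagonal numbers differ by 8n − 7: here 8·361 − 7 = 2881.

2881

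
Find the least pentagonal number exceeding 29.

35

Solve n(3n−1)/2 > 29 for integer n.
The largest n with value ≤ 29 is 4 (since 22 ≤ 29 < 35), so the first above is n = 5, value 35.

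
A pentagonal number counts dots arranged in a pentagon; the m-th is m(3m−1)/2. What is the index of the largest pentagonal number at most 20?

3

Solve n(3n−1)/2 ≤ 20 for integer n.
n = 3 gives 12 ≤ 20, while n = 4 gives 22 > 20; so the answer is index 3.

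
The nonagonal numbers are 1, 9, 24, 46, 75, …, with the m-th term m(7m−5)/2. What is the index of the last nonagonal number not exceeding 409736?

Solve n(7n−5)/2 ≤ 409736 for integer n.
n = 342 gives 408519 ≤ 409736, while n = 343 gives 410914 > 409736; so the answer is index 342.

342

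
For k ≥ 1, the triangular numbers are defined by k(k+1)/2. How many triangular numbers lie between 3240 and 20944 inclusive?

The n-th triangular number is n(n+1)/2.
Smallest index with value ≥ 3240: n = 80 (giving 3240).
Largest index with value ≤ 20944: n = 204 (giving 20910).
Indices 80 through 204: 125 terms.

125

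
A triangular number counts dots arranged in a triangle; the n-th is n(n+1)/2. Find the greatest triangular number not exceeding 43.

Solve n(n+1)/2 ≤ 43 for integer n.
n = 8 gives 36 ≤ 43, while n = 9 gives 45 > 43; so the answer is 36.

36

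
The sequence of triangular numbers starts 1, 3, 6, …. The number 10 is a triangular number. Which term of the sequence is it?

Set n(n+1)/2 = 10, giving n² + n − 20 = 0.
The discriminant is 1 + 8·10 = 81, and √81 = 9.
So n = (-1 + 9) / 2 = 8/2 = 4.

4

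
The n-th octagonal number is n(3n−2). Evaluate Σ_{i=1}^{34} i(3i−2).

Σ i(3i−2) = 3Σi² − 2Σi over i = 1..34.
Σi = 595 and Σi² = 13685.
3·13685 − 2·595 = 39865.

39865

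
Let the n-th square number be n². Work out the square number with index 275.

The 275th square number is n² with n = 275.
275² = 75625.

75625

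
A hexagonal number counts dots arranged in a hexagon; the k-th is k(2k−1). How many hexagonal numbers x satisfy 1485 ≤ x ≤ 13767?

56

The n-th hexagonal number is n(2n−1).
Smallest index with value ≥ 1485: n = 28 (giving 1540).
Largest index with value ≤ 13767: n = 83 (giving 13695).
Indices 28 through 83: 56 terms.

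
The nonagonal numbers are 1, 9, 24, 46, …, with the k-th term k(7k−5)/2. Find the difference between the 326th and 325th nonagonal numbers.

2276

Consecutive nonagonal numbers differ by 7n − 6: here 7·326 − 6 = 2276.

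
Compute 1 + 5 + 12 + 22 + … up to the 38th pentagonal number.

Σ i(3i−1)/2 = (3Σi² − Σi) / 2 over i = 1..38.
Σi = 741 and Σi² = 19019.
(3·19019 − 1·741) / 2 = 56316/2 = 28158.

28158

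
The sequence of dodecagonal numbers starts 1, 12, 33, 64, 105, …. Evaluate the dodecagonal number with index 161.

161·(5·161 − 4) = 161·801 = 128961.

128961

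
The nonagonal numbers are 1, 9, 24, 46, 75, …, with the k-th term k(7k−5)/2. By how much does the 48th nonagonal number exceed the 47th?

Consecutive nonagonal numbers differ by 7n − 6: here 7·48 − 6 = 330.

330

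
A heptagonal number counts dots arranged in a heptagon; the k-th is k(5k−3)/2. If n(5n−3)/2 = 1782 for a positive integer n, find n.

Set n(5n−3)/2 = 1782, giving 5n² − 3n − 3564 = 0.
The discriminant is 9 + 40·1782 = 71289, and √71289 = 267.
So n = (3 + 267) / 10 = 270/10 = 27.

27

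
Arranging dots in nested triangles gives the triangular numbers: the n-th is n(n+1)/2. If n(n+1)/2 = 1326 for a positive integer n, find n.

Set n(n+1)/2 = 1326, giving n² + n − 2652 = 0.
The discriminant is 1 + 8·1326 = 10609, and √10609 = 103.
So n = (-1 + 103) / 2 = 102/2 = 51.
Check: 51·52/2 = 1326. ✓

51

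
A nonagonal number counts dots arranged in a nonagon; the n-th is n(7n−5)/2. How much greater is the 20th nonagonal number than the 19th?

Consecutive nonagonal numbers differ by 7n − 6: here 7·20 − 6 = 134.

134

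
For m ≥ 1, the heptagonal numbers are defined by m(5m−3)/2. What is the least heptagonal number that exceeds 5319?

5452

Solve n(5n−3)/2 > 5319 for integer n.
The largest n with value ≤ 5319 is 46 (since 5221 ≤ 5319 < 5452), so the first above is n = 47, value 5452.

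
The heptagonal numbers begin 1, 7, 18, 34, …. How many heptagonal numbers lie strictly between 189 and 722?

8

The n-th heptagonal number is n(5n−3)/2.
Smallest index with value > 189: n = 10 (giving 235).
Largest index with value < 722: n = 17 (giving 697).
Indices 10 through 17: 8 terms.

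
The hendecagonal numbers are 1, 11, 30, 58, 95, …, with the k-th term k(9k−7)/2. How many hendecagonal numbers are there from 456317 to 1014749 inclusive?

157

The n-th hendecagonal number is n(9n−7)/2.
Smallest index with value ≥ 456317: n = 319 (giving 456808).
Largest index with value ≤ 1014749: n = 475 (giving 1013650).
Indices 319 through 475: 157 terms.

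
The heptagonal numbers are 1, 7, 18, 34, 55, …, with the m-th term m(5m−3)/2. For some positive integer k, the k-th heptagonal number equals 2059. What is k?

29

Set n(5n−3)/2 = 2059, giving 5n² − 3n − 4118 = 0.
The discriminant is 9 + 40·2059 = 82369, and √82369 = 287.
So n = (3 + 287) / 10 = 290/10 = 29.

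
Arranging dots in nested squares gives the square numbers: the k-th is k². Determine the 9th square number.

81

9² = 81.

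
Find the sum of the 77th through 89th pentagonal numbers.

Σ i(3i−1)/2 = (3Σi² − Σi) / 2 over i = 77..89.
Σi = 4005 − 2926 = 1079 and Σi² = 238965 − 149226 = 89739.
(3·89739 − 1·1079) / 2 = 268138/2 = 134069.

134069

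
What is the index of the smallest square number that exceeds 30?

Solve n² > 30 for integer n.
The largest n with value ≤ 30 is 5 (since 25 ≤ 30 < 36), so the first above is n = 6, value 36.

6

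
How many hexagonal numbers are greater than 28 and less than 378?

9

The n-th hexagonal number is n(2n−1).
Smallest index with value > 28: n = 5 (giving 45).
Largest index with value < 378: n = 13 (giving 325).
Indices 5 through 13: 9 terms.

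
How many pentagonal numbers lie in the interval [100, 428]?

9

The n-th pentagonal number is n(3n−1)/2.
Smallest index with value ≥ 100: n = 9 (giving 117).
Largest index with value ≤ 428: n = 17 (giving 425).
Indices 9 through 17: 9 terms.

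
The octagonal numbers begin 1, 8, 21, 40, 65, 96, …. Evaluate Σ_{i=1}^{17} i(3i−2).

Σ i(3i−2) = 3Σi² − 2Σi over i = 1..17.
Σi = 153 and Σi² = 1785.
3·1785 − 2·153 = 5049.

5049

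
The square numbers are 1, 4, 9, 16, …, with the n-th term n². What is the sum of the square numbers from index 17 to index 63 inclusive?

83848

Σ_{i=17}^{63} i² = 85344 − 1496 = 83848.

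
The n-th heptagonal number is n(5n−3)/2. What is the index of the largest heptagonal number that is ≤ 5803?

Solve n(5n−3)/2 ≤ 5803 for integer n.
n = 48 gives 5688 ≤ 5803, while n = 49 gives 5929 > 5803; so the answer is index 48.

48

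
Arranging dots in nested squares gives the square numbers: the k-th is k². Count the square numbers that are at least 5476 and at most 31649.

104

The n-th square number is n².
Smallest index with value ≥ 5476: n = 74 (giving 5476).
Largest index with value ≤ 31649: n = 177 (giving 31329).
Indices 74 through 177: 104 terms.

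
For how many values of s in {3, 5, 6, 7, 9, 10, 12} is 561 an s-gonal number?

s = 3: P(3, 33) = 561. ✓
s = 5: P(5, 19) = 532 and P(5, 20) = 590; 561 is not s-gonal.
s = 6: P(6, 17) = 561. ✓
s = 7: P(7, 15) = 540 and P(7, 16) = 616; 561 is not s-gonal.
s = 9: P(9, 13) = 559 and P(9, 14) = 651; 561 is not s-gonal.
s = 10: P(10, 12) = 540 and P(10, 13) = 637; 561 is not s-gonal.
s = 12: P(12, 11) = 561. ✓
Hits: s ∈ {3, 6, 12} → 3.

3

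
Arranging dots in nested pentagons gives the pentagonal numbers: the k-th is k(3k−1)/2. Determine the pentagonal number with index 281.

The 281st pentagonal number is n(3n−1)/2 with n = 281.
281·(3·281 − 1)/2 = 281·842/2 = 281·421 = 118301.

118301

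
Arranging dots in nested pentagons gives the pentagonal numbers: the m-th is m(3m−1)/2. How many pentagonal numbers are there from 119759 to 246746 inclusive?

123

The n-th pentagonal number is n(3n−1)/2.
Smallest index with value ≥ 119759: n = 283 (giving 119992).
Largest index with value ≤ 246746: n = 405 (giving 245835).
Indices 283 through 405: 123 terms.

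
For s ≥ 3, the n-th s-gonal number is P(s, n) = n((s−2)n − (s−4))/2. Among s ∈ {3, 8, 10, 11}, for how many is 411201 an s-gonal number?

s = 3: P(3, 906) = 410871 and P(3, 907) = 411778; 411201 is not s-gonal.
s = 8: P(8, 370) = 409960 and P(8, 371) = 412181; 411201 is not s-gonal.
s = 10: P(10, 321) = 411201. ✓
s = 11: P(11, 302) = 409361 and P(11, 303) = 412080; 411201 is not s-gonal.
Hits: s ∈ {10} → 1.

1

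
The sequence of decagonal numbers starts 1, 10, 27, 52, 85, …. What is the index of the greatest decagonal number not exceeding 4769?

Solve n(4n−3) ≤ 4769 for integer n.
n = 34 gives 4522 ≤ 4769, while n = 35 gives 4795 > 4769; so the answer is index 34.

34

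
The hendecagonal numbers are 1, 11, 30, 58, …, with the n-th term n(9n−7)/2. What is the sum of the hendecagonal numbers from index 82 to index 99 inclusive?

Σ i(9i−7)/2 = (9Σi² − 7Σi) / 2 over i = 82..99.
Σi = 4950 − 3321 = 1629 and Σi² = 328350 − 180441 = 147909.
(9·147909 − 7·1629) / 2 = 1319778/2 = 659889.

659889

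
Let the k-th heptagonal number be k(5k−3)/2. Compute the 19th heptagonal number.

874

The 19th heptagonal number is n(5n−3)/2 with n = 19.
19·(5·19 − 3)/2 = 19·92/2 = 19·46 = 874.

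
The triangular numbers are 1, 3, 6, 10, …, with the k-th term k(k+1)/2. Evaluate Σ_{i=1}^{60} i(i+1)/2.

37820

Σ i(i+1)/2 = (Σi² + Σi) / 2 over i = 1..60.
Σi = 1830 and Σi² = 73810.
(1·73810 + 1·1830) / 2 = 75640/2 = 37820.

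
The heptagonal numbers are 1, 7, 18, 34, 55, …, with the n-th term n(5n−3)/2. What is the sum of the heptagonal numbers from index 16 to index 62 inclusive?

197588

Σ i(5i−3)/2 = (5Σi² − 3Σi) / 2 over i = 16..62.
Σi = 1953 − 120 = 1833 and Σi² = 81375 − 1240 = 80135.
(5·80135 − 3·1833) / 2 = 395176/2 = 197588.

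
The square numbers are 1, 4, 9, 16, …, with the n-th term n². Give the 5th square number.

The 5th square number is n² with n = 5.
5² = 25.

25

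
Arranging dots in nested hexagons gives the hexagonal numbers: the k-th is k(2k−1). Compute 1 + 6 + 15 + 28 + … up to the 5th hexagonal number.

95

Σ i(2i−1) = 2Σi² − Σi over i = 1..5.
Σi = 15 and Σi² = 55.
2·55 − 1·15 = 95.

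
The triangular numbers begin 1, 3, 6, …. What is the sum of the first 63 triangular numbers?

Σ i(i+1)/2 = (Σi² + Σi) / 2 over i = 1..63.
Σi = 2016 and Σi² = 85344.
(1·85344 + 1·2016) / 2 = 87360/2 = 43680.

43680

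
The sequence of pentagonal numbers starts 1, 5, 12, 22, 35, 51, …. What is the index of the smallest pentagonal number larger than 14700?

Solve n(3n−1)/2 > 14700 for integer n.
The largest n with value ≤ 14700 is 99 (since 14652 ≤ 14700 < 14950), so the first above is n = 100, value 14950.

100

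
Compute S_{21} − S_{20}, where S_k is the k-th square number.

n² − (n−1)² = 2n − 1, so 21² − 20² = 2·21 − 1 = 41.

41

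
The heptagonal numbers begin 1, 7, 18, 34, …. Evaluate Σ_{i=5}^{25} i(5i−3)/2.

13265

Σ i(5i−3)/2 = (5Σi² − 3Σi) / 2 over i = 5..25.
Σi = 325 − 10 = 315 and Σi² = 5525 − 30 = 5495.
(5·5495 − 3·315) / 2 = 26530/2 = 13265.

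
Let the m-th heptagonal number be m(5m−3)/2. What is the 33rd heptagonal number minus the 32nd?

161

Consecutive heptagonal numbers differ by 5n − 4: here 5·33 − 4 = 161.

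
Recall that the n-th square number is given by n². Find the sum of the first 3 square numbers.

Σ_{i=1}^{3} i² = 3·4·7/6 = 14.

14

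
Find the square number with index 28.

784

28² = 784.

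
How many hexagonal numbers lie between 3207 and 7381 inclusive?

21

The n-th hexagonal number is n(2n−1).
Smallest index with value ≥ 3207: n = 41 (giving 3321).
Largest index with value ≤ 7381: n = 61 (giving 7381).
Indices 41 through 61: 21 terms.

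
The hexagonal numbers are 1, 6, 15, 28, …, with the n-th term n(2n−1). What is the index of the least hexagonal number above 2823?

38

Solve n(2n−1) > 2823 for integer n.
The largest n with value ≤ 2823 is 37 (since 2701 ≤ 2823 < 2850), so the first above is n = 38, value 2850.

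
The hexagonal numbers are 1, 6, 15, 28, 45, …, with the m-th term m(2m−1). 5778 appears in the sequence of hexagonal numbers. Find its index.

Set n(2n−1) = 5778, giving 2n² − n − 5778 = 0.
The discriminant is 1 + 8·5778 = 46225, and √46225 = 215.
So n = (1 + 215) / 4 = 216/4 = 54.
Check: 54·(2·54 − 1) = 5778. ✓

54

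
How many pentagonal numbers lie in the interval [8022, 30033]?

68

The n-th pentagonal number is n(3n−1)/2.
Smallest index with value ≥ 8022: n = 74 (giving 8177).
Largest index with value ≤ 30033: n = 141 (giving 29751).
Indices 74 through 141: 68 terms.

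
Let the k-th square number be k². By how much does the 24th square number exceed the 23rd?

n² − (n−1)² = 2n − 1, so 24² − 23² = 2·24 − 1 = 47.

47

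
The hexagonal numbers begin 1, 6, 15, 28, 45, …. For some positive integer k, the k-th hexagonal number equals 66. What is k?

Set n(2n−1) = 66, giving 2n² − n − 66 = 0.
The discriminant is 1 + 8·66 = 529, and √529 = 23.
So n = (1 + 23) / 4 = 24/4 = 6.

6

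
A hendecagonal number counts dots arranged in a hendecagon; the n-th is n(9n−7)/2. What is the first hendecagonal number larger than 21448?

21805

Solve n(9n−7)/2 > 21448 for integer n.
The largest n with value ≤ 21448 is 69 (since 21183 ≤ 21448 < 21805), so the first above is n = 70, value 21805.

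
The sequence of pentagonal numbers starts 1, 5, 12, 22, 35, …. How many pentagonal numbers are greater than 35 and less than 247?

The n-th pentagonal number is n(3n−1)/2.
Smallest index with value > 35: n = 6 (giving 51).
Largest index with value < 247: n = 12 (giving 210).
Indices 6 through 12: 7 terms.

7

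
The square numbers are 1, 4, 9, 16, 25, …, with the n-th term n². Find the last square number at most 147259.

Solve n² ≤ 147259 for integer n.
n = 383 gives 146689 ≤ 147259, while n = 384 gives 147456 > 147259; so the answer is 146689.

146689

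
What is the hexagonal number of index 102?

20706

The 102nd hexagonal number is n(2n−1) with n = 102.
102·(2·102 − 1) = 102·203 = 20706.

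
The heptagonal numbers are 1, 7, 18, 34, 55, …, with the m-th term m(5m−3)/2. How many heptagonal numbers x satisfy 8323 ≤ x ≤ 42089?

73

The n-th heptagonal number is n(5n−3)/2.
Smallest index with value ≥ 8323: n = 58 (giving 8323).
Largest index with value ≤ 42089: n = 130 (giving 42055).
Indices 58 through 130: 73 terms.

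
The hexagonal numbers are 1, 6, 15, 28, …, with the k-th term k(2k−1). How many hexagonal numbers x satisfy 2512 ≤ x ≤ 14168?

49

The n-th hexagonal number is n(2n−1).
Smallest index with value ≥ 2512: n = 36 (giving 2556).
Largest index with value ≤ 14168: n = 84 (giving 14028).
Indices 36 through 84: 49 terms.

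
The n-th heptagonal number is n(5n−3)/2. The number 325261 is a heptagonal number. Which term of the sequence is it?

Set n(5n−3)/2 = 325261, giving 5n² − 3n − 650522 = 0.
So n = (3 + 3607) / 10 = 3610/10 = 361.

361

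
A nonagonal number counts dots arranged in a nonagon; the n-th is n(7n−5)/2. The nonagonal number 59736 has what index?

Set n(7n−5)/2 = 59736, giving 7n² − 5n − 119472 = 0.
The discriminant is 25 + 56·59736 = 3345241, and √3345241 = 1829.
So n = (5 + 1829) / 14 = 1834/14 = 131.
Check: 131·(7·131 − 5)/2 = 59736. ✓

131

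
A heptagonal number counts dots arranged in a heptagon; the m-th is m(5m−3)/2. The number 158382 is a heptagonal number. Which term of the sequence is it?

252

Set n(5n−3)/2 = 158382, giving 5n² − 3n − 316764 = 0.
So n = (3 + 2517) / 10 = 2520/10 = 252.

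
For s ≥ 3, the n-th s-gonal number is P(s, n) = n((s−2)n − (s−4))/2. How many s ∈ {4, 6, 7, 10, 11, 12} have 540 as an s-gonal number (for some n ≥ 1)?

s = 4: P(4, 23) = 529 and P(4, 24) = 576; 540 is not s-gonal.
s = 6: P(6, 16) = 496 and P(6, 17) = 561; 540 is not s-gonal.
s = 7: P(7, 15) = 540. ✓
s = 10: P(10, 12) = 540. ✓
s = 11: P(11, 11) = 506 and P(11, 12) = 606; 540 is not s-gonal.
s = 12: P(12, 10) = 460 and P(12, 11) = 561; 540 is not s-gonal.
Hits: s ∈ {7, 10} → 2.

2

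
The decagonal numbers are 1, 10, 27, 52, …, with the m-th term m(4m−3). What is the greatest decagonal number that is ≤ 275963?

275887

Solve n(4n−3) ≤ 275963 for integer n.
n = 263 gives 275887 ≤ 275963, while n = 264 gives 277992 > 275963; so the answer is 275887.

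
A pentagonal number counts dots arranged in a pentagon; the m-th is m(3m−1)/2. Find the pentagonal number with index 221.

73151

The 221st pentagonal number is n(3n−1)/2 with n = 221.
221·(3·221 − 1)/2 = 221·662/2 = 221·331 = 73151.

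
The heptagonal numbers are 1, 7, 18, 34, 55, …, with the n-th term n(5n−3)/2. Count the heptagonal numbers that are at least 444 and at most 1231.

The n-th heptagonal number is n(5n−3)/2.
Smallest index with value ≥ 444: n = 14 (giving 469).
Largest index with value ≤ 1231: n = 22 (giving 1177).
Indices 14 through 22: 9 terms.

9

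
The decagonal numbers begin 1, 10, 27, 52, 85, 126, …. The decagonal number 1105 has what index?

17

Set n(4n−3) = 1105, giving 4n² − 3n − 1105 = 0.
The discriminant is 9 + 16·1105 = 17689, and √17689 = 133.
So n = (3 + 133) / 8 = 136/8 = 17.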